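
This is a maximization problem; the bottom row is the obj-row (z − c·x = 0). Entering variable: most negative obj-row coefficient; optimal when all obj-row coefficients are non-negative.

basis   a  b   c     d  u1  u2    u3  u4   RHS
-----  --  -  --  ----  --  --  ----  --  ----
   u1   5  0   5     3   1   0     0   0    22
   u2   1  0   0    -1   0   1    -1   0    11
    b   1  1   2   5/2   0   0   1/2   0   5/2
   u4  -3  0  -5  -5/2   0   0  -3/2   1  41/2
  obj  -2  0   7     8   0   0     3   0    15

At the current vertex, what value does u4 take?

41/2

u4 is basic (row 4); its value is the RHS of that row, 41/2.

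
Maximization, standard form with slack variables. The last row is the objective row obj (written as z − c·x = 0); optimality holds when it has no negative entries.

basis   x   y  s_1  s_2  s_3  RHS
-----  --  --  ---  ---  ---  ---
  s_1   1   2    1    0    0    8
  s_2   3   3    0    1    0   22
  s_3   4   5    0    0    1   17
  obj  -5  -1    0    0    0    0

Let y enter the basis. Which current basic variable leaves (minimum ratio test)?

Column y entries and ratios — s_1: 8/2 = 4; s_2: 22/3 = 22/3; s_3: 17/5 = 17/5.
Smallest ratio is 17/5 in the row of s_3, so s_3 leaves.

s_3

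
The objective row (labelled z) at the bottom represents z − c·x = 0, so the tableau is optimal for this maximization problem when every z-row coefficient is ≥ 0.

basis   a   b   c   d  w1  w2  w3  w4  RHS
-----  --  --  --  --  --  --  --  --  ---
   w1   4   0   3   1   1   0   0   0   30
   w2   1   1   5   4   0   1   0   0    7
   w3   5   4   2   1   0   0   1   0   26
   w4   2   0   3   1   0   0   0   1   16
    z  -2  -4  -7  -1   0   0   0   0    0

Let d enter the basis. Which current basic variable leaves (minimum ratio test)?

w2

Column d entries and ratios — w1: 30/1 = 30; w2: 7/4 = 7/4; w3: 26/1 = 26; w4: 16/1 = 16.
Smallest ratio is 7/4 in the row of w2, so w2 leaves.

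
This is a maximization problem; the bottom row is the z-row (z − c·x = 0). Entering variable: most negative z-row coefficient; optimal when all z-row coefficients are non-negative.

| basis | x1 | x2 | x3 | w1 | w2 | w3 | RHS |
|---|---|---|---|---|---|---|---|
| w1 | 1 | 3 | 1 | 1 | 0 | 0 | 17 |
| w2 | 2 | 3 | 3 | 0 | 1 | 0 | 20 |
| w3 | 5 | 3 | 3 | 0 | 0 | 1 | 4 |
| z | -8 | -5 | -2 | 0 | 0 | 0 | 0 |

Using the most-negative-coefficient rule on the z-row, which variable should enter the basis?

Negative z-row entries: x1: -8, x2: -5, x3: -2.
The most negative is -8 in column x1, so x1 enters.

x1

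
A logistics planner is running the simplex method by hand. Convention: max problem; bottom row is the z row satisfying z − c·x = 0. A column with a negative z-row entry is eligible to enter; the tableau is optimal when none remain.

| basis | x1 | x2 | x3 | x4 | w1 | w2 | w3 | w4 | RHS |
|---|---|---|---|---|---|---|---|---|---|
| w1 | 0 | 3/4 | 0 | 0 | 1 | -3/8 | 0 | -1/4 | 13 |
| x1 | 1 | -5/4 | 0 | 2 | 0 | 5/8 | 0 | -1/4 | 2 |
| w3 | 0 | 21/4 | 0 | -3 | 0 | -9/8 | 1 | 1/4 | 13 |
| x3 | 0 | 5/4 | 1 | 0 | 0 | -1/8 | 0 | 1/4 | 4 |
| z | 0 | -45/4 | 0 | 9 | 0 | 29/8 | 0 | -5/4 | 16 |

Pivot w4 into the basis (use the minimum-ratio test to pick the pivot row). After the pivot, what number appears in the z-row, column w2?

3

Ratio test on column w4 — row 1: entry -1/4 ≤ 0; row 2: entry -1/4 ≤ 0; row 3: 13/(1/4) = 52; row 4: 4/(1/4) = 16. Minimum is 16 at row 4 (x3 leaves); pivot element 1/4.
Divide row 4 by 1/4; eliminate column w4 from the other rows.
z-row update in column w2: 29/8 − (-5/4)·(-1/2) = 3.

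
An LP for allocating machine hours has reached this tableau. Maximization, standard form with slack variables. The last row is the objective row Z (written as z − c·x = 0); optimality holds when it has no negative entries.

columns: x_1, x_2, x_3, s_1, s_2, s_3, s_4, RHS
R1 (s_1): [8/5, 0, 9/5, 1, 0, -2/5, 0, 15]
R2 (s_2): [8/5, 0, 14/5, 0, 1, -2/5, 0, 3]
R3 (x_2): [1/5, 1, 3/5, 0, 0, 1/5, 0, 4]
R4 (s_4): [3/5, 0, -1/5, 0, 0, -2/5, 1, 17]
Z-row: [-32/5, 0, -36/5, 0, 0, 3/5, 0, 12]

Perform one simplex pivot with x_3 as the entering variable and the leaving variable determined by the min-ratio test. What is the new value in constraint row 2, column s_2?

Ratio test on column x_3 — row 1: 15/(9/5) = 25/3; row 2: 3/(14/5) = 15/14; row 3: 4/(3/5) = 20/3; row 4: entry -1/5 ≤ 0. Minimum is 15/14 at row 2 (s_2 leaves); pivot element 14/5.
Divide row 2 by 14/5; eliminate column x_3 from the other rows.
In the new row 2, the s_2 entry is the old entry divided by the pivot: 1/(14/5) = 5/14.

5/14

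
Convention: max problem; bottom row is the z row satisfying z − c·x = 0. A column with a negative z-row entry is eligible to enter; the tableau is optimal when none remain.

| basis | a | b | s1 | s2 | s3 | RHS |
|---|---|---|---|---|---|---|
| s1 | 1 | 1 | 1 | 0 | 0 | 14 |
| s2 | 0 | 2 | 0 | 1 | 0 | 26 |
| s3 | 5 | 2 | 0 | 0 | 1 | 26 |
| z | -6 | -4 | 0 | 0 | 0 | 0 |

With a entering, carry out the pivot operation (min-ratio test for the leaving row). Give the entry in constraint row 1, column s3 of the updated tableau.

-1/5

Ratio test on column a — row 1: 14/1 = 14; row 2: entry 0 ≤ 0; row 3: 26/5 = 26/5. Minimum is 26/5 at row 3 (s3 leaves); pivot element 5.
Divide row 3 by 5; eliminate column a from the other rows.
Row 1 update in column s3: 0 − 1·(1/5) = -1/5.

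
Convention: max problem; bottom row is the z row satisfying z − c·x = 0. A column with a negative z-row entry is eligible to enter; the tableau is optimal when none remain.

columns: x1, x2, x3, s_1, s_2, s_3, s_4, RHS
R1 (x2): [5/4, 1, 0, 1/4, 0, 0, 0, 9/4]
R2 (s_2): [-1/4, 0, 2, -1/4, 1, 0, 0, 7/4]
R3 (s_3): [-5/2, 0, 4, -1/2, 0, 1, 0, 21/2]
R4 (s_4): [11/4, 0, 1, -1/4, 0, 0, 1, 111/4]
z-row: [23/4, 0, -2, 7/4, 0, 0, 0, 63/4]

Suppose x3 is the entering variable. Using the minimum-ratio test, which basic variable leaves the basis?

s_2

Column x3 entries and ratios — x2: 0 ≤ 0, skip; s_2: (7/4)/2 = 7/8; s_3: (21/2)/4 = 21/8; s_4: (111/4)/1 = 111/4.
Smallest ratio is 7/8 in the row of s_2, so s_2 leaves.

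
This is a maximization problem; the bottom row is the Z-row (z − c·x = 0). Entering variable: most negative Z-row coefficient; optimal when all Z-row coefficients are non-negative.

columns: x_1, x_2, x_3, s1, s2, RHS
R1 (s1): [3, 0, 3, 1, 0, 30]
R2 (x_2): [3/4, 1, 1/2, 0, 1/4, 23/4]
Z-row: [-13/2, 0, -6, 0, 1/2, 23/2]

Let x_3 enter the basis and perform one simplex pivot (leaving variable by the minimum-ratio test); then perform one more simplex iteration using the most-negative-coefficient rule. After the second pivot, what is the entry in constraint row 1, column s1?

Ratio test on column x_3 — row 1: 30/3 = 10; row 2: (23/4)/(1/2) = 23/2. Minimum is 10 at row 1 (s1 leaves); pivot element 3.
Divide row 1 by 3; eliminate column x_3 from the other rows.
Second iteration: most negative Z-row entry is -1/2 in column x_1, so x_1 enters.
Ratio test on column x_1 — row 1: 10/1 = 10; row 2: (3/4)/(1/4) = 3. Minimum is 3 at row 2 (x_2 leaves); pivot element 1/4.
Divide row 2 by 1/4; eliminate column x_1 from the other rows.
After both pivots, the entry at constraint row 1, column s1 is 1.

1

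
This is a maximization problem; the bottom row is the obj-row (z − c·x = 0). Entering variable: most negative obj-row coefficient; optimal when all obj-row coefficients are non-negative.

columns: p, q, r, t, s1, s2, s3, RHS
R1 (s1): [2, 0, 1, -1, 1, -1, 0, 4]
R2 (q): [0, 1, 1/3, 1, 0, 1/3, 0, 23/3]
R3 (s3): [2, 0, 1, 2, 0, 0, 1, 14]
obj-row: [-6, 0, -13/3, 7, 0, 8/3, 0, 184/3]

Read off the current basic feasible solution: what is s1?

s1 is basic (row 1); its value is the RHS of that row, 4.

4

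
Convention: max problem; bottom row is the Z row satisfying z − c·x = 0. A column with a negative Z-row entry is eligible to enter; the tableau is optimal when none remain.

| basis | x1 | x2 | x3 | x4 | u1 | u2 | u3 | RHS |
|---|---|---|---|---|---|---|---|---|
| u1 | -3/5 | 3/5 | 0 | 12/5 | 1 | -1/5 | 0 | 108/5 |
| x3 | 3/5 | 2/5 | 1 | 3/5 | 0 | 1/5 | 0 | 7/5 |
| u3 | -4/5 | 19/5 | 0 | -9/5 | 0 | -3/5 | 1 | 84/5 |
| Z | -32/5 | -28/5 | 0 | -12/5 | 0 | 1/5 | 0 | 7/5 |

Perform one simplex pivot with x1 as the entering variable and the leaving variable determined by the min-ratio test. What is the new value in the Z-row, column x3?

32/3

Ratio test on column x1 — row 1: entry -3/5 ≤ 0; row 2: (7/5)/(3/5) = 7/3; row 3: entry -4/5 ≤ 0. Minimum is 7/3 at row 2 (x3 leaves); pivot element 3/5.
Divide row 2 by 3/5; eliminate column x1 from the other rows.
Z-row update in column x3: 0 − (-32/5)·(5/3) = 32/3.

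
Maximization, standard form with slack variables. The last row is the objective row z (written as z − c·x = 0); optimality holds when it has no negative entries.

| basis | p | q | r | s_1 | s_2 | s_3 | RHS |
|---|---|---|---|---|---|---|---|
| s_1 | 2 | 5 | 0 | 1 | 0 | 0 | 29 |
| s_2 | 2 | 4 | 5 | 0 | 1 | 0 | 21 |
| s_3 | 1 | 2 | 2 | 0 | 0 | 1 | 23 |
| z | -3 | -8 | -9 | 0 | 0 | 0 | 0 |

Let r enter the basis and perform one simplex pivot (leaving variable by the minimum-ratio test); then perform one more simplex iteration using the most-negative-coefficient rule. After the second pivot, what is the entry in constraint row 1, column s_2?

-5/4

Ratio test on column r — row 1: entry 0 ≤ 0; row 2: 21/5 = 21/5; row 3: 23/2 = 23/2. Minimum is 21/5 at row 2 (s_2 leaves); pivot element 5.
Divide row 2 by 5; eliminate column r from the other rows.
Second iteration: most negative z-row entry is -4/5 in column q, so q enters.
Ratio test on column q — row 1: 29/5 = 29/5; row 2: (21/5)/(4/5) = 21/4; row 3: (73/5)/(2/5) = 73/2. Minimum is 21/4 at row 2 (r leaves); pivot element 4/5.
Divide row 2 by 4/5; eliminate column q from the other rows.
After both pivots, the entry at constraint row 1, column s_2 is -5/4.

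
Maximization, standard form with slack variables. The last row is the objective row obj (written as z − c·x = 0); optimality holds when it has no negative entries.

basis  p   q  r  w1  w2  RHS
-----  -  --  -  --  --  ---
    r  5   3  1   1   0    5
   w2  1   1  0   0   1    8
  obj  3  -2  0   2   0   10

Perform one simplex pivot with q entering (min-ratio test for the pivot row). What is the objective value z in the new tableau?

40/3

Ratio test on column q — row 1: 5/3 = 5/3; row 2: 8/1 = 8. Minimum is 5/3 at row 1 (r leaves); pivot element 3.
Pivot on row 1; the obj-row RHS becomes 10 − (-2)·(5/3) = 40/3.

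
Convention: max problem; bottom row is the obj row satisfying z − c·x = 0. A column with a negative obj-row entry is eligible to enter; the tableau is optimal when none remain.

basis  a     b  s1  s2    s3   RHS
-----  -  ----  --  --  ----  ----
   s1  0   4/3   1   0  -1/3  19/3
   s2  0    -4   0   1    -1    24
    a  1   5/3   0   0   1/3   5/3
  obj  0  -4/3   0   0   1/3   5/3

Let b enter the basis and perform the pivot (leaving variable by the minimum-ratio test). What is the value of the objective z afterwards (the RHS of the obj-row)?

Ratio test on column b — row 1: (19/3)/(4/3) = 19/4; row 2: entry -4 ≤ 0; row 3: (5/3)/(5/3) = 1. Minimum is 1 at row 3 (a leaves); pivot element 5/3.
Pivot on row 3; the obj-row RHS becomes 5/3 − (-4/3)·1 = 3.

3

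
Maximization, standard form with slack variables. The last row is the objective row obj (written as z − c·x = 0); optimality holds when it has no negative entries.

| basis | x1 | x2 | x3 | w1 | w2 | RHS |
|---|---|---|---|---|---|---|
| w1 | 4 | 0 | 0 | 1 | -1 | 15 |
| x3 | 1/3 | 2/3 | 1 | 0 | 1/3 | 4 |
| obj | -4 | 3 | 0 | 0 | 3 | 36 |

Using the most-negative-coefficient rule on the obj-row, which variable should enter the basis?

x1

Negative obj-row entries: x1: -4.
The most negative is -4 in column x1, so x1 enters.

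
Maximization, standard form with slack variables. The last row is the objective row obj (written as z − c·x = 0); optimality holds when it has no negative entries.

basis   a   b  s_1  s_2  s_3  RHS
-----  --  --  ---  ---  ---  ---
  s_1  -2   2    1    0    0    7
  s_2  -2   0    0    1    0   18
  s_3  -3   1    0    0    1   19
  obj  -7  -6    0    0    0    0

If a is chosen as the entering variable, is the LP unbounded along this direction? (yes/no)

Every constraint-row entry in column a is ≤ 0, so increasing a is unbounded.

yes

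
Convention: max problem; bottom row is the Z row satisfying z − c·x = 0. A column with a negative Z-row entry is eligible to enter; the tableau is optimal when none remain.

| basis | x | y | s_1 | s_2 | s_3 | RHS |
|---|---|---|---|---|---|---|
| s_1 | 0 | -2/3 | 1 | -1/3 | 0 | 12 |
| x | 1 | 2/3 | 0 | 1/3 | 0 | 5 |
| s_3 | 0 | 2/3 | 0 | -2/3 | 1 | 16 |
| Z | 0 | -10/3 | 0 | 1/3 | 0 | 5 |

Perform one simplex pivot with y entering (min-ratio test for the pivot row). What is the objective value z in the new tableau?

Ratio test on column y — row 1: entry -2/3 ≤ 0; row 2: 5/(2/3) = 15/2; row 3: 16/(2/3) = 24. Minimum is 15/2 at row 2 (x leaves); pivot element 2/3.
Pivot on row 2; the Z-row RHS becomes 5 − (-10/3)·(15/2) = 30.

30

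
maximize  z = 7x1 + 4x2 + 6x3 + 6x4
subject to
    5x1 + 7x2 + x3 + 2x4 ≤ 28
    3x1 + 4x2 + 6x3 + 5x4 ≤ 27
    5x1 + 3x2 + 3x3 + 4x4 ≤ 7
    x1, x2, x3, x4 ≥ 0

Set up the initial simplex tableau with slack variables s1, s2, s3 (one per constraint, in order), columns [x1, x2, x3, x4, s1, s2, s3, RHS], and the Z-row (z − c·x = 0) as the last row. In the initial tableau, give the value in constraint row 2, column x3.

Constraint 2 has coefficient 6 on x3.

6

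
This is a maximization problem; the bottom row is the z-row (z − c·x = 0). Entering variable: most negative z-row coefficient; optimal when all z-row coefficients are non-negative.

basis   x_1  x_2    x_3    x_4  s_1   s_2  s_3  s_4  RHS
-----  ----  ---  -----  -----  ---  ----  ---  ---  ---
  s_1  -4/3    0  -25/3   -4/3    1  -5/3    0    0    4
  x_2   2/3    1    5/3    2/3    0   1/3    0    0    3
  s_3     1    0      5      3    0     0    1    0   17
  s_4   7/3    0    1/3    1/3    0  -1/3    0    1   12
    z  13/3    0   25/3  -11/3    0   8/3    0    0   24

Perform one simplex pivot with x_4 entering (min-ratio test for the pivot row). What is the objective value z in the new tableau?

Ratio test on column x_4 — row 1: entry -4/3 ≤ 0; row 2: 3/(2/3) = 9/2; row 3: 17/3 = 17/3; row 4: 12/(1/3) = 36. Minimum is 9/2 at row 2 (x_2 leaves); pivot element 2/3.
Pivot on row 2; the z-row RHS becomes 24 − (-11/3)·(9/2) = 81/2.

81/2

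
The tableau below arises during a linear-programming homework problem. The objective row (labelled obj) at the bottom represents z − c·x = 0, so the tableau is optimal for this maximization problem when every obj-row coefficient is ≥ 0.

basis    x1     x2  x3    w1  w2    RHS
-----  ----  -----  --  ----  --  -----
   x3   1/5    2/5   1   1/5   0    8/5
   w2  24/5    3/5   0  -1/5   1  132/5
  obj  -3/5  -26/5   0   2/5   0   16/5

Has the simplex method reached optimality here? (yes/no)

no

The obj-row has a negative entry -26/5 in column x2, so it is not optimal.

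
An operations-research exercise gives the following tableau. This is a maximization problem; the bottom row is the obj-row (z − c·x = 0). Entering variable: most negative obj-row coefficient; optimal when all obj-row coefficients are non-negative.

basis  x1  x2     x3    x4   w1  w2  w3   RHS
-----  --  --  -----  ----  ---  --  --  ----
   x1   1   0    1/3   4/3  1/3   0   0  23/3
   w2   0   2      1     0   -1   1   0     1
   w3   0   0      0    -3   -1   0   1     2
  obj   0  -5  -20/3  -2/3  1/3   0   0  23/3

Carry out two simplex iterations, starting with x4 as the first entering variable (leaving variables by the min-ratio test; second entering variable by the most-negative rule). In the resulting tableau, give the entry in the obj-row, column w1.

Ratio test on column x4 — row 1: (23/3)/(4/3) = 23/4; row 2: entry 0 ≤ 0; row 3: entry -3 ≤ 0. Minimum is 23/4 at row 1 (x1 leaves); pivot element 4/3.
Divide row 1 by 4/3; eliminate column x4 from the other rows.
Second iteration: most negative obj-row entry is -13/2 in column x3, so x3 enters.
Ratio test on column x3 — row 1: (23/4)/(1/4) = 23; row 2: 1/1 = 1; row 3: (77/4)/(3/4) = 77/3. Minimum is 1 at row 2 (w2 leaves); pivot element 1.
Divide row 2 by 1; eliminate column x3 from the other rows.
After both pivots, the entry at the obj-row, column w1 is -6.

-6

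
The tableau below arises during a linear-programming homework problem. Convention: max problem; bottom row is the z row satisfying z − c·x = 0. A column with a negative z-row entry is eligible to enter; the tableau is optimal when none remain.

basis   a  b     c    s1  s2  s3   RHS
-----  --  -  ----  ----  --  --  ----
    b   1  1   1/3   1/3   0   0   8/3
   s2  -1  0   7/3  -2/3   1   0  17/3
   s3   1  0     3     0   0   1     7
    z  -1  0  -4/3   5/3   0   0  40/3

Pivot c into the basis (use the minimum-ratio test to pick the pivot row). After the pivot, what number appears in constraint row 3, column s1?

0

Ratio test on column c — row 1: (8/3)/(1/3) = 8; row 2: (17/3)/(7/3) = 17/7; row 3: 7/3 = 7/3. Minimum is 7/3 at row 3 (s3 leaves); pivot element 3.
Divide row 3 by 3; eliminate column c from the other rows.
In the new row 3, the s1 entry is the old entry divided by the pivot: 0/3 = 0.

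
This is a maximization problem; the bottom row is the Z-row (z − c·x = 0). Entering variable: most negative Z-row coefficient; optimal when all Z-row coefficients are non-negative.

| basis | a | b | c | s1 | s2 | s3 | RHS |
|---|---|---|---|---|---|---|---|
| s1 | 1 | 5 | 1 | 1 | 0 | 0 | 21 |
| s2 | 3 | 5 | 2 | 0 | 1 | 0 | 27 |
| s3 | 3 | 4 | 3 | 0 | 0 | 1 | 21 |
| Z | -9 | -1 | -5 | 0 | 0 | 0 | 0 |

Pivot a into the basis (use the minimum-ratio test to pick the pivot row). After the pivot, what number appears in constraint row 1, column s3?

-1/3

Ratio test on column a — row 1: 21/1 = 21; row 2: 27/3 = 9; row 3: 21/3 = 7. Minimum is 7 at row 3 (s3 leaves); pivot element 3.
Divide row 3 by 3; eliminate column a from the other rows.
Row 1 update in column s3: 0 − 1·(1/3) = -1/3.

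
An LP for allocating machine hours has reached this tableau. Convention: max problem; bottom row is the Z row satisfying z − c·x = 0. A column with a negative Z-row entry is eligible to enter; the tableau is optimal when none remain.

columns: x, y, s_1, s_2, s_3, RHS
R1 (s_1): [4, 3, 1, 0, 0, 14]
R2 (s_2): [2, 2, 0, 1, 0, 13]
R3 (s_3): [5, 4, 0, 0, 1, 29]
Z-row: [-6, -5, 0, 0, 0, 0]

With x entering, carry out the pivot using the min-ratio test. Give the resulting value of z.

21

Ratio test on column x — row 1: 14/4 = 7/2; row 2: 13/2 = 13/2; row 3: 29/5 = 29/5. Minimum is 7/2 at row 1 (s_1 leaves); pivot element 4.
Pivot on row 1; the Z-row RHS becomes 0 − (-6)·(7/2) = 21.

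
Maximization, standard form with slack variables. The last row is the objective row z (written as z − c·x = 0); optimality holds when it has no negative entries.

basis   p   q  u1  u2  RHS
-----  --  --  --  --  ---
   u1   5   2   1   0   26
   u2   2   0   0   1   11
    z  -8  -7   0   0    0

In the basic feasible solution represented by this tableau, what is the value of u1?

u1 is basic (row 1); its value is the RHS of that row, 26.

26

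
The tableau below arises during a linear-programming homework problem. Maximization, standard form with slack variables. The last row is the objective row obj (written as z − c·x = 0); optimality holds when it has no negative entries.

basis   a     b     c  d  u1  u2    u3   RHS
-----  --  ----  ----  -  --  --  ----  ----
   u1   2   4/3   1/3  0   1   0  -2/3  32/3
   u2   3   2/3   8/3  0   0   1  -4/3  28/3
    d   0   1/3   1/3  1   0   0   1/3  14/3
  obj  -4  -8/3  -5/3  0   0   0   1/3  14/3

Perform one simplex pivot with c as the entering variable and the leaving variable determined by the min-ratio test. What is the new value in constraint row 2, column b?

1/4

Ratio test on column c — row 1: (32/3)/(1/3) = 32; row 2: (28/3)/(8/3) = 7/2; row 3: (14/3)/(1/3) = 14. Minimum is 7/2 at row 2 (u2 leaves); pivot element 8/3.
Divide row 2 by 8/3; eliminate column c from the other rows.
In the new row 2, the b entry is the old entry divided by the pivot: (2/3)/(8/3) = 1/4.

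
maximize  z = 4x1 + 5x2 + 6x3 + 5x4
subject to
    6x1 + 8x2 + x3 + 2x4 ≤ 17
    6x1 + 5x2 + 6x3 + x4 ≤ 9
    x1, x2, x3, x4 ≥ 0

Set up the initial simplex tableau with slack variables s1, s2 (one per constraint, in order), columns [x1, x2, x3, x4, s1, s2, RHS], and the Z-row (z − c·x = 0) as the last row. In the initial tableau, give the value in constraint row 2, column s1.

Slack s1 belongs to constraint 1; its column is the unit vector e_1, so the entry in row 2 is 0.

0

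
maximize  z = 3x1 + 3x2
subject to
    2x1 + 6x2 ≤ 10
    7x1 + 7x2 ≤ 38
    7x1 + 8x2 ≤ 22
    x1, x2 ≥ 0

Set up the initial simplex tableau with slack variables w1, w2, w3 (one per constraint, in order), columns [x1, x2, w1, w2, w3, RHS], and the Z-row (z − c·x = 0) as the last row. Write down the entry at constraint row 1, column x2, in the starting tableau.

Constraint 1 has coefficient 6 on x2.

6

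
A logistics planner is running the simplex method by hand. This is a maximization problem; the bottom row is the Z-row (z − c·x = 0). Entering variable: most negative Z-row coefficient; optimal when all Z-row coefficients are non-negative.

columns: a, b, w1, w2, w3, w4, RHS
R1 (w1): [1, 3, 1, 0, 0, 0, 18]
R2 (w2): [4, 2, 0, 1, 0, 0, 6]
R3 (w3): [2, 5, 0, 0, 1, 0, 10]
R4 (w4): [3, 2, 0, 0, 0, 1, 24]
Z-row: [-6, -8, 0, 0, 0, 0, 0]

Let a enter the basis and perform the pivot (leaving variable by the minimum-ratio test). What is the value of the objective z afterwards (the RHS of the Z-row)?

Ratio test on column a — row 1: 18/1 = 18; row 2: 6/4 = 3/2; row 3: 10/2 = 5; row 4: 24/3 = 8. Minimum is 3/2 at row 2 (w2 leaves); pivot element 4.
Pivot on row 2; the Z-row RHS becomes 0 − (-6)·(3/2) = 9.

9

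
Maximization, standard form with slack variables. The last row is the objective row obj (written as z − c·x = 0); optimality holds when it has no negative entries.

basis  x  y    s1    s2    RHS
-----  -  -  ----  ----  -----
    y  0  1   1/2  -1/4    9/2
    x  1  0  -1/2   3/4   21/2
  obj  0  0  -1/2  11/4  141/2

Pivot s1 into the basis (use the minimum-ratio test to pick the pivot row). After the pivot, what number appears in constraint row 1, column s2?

Ratio test on column s1 — row 1: (9/2)/(1/2) = 9; row 2: entry -1/2 ≤ 0. Minimum is 9 at row 1 (y leaves); pivot element 1/2.
Divide row 1 by 1/2; eliminate column s1 from the other rows.
In the new row 1, the s2 entry is the old entry divided by the pivot: (-1/4)/(1/2) = -1/2.

-1/2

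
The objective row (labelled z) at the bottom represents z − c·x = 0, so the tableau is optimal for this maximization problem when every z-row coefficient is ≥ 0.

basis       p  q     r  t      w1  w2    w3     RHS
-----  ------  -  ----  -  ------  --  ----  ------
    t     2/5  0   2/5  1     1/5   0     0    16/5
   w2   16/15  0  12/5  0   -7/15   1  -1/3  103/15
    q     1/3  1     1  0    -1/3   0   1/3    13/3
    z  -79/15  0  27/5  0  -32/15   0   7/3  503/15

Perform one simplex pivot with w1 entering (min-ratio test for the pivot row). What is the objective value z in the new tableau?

Ratio test on column w1 — row 1: (16/5)/(1/5) = 16; row 2: entry -7/15 ≤ 0; row 3: entry -1/3 ≤ 0. Minimum is 16 at row 1 (t leaves); pivot element 1/5.
Pivot on row 1; the z-row RHS becomes 503/15 − (-32/15)·16 = 203/3.

203/3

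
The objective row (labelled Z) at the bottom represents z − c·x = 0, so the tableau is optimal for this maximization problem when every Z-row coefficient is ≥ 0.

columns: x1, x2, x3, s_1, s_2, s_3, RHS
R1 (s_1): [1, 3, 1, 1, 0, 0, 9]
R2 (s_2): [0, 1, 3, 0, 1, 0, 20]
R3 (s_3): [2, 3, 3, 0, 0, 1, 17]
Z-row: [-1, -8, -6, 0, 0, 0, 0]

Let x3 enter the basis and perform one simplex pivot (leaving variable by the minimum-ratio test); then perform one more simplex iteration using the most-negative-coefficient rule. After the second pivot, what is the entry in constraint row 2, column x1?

-5/3

Ratio test on column x3 — row 1: 9/1 = 9; row 2: 20/3 = 20/3; row 3: 17/3 = 17/3. Minimum is 17/3 at row 3 (s_3 leaves); pivot element 3.
Divide row 3 by 3; eliminate column x3 from the other rows.
Second iteration: most negative Z-row entry is -2 in column x2, so x2 enters.
Ratio test on column x2 — row 1: (10/3)/2 = 5/3; row 2: entry -2 ≤ 0; row 3: (17/3)/1 = 17/3. Minimum is 5/3 at row 1 (s_1 leaves); pivot element 2.
Divide row 1 by 2; eliminate column x2 from the other rows.
After both pivots, the entry at constraint row 2, column x1 is -5/3.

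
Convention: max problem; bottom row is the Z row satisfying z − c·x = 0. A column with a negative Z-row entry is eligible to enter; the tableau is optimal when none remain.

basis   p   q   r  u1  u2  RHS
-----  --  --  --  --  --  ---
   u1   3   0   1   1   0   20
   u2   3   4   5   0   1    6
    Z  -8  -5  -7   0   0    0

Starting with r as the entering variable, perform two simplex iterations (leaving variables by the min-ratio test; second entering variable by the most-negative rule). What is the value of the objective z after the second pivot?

16

Ratio test on column r — row 1: 20/1 = 20; row 2: 6/5 = 6/5. Minimum is 6/5 at row 2 (u2 leaves); pivot element 5.
Pivot on row 2; the Z-row RHS becomes 0 − (-7)·(6/5) = 42/5.
Next entering variable (most negative Z-row entry -19/5): p.
Ratio test on column p — row 1: (94/5)/(12/5) = 47/6; row 2: (6/5)/(3/5) = 2. Minimum is 2 at row 2 (r leaves); pivot element 3/5.
After the second pivot the Z-row RHS is 42/5 − (-19/5)·2 = 16.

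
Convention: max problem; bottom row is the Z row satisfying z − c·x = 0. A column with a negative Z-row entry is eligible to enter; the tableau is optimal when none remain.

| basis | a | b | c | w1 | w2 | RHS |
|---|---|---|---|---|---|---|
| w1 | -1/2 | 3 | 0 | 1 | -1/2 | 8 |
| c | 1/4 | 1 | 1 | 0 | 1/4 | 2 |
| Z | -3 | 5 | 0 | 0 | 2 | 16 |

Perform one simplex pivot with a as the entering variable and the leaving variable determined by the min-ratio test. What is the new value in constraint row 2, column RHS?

8

Ratio test on column a — row 1: entry -1/2 ≤ 0; row 2: 2/(1/4) = 8. Minimum is 8 at row 2 (c leaves); pivot element 1/4.
Divide row 2 by 1/4; eliminate column a from the other rows.
In the new row 2, the RHS entry is the old entry divided by the pivot: 2/(1/4) = 8.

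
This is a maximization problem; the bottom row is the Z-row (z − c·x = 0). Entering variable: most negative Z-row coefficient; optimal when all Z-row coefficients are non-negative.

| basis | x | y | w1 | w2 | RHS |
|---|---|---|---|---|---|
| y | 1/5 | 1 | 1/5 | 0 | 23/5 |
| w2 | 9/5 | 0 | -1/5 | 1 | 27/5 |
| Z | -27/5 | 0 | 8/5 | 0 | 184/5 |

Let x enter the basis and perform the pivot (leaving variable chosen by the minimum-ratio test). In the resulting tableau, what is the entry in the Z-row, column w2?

3

Ratio test on column x — row 1: (23/5)/(1/5) = 23; row 2: (27/5)/(9/5) = 3. Minimum is 3 at row 2 (w2 leaves); pivot element 9/5.
Divide row 2 by 9/5; eliminate column x from the other rows.
Z-row update in column w2: 0 − (-27/5)·(5/9) = 3.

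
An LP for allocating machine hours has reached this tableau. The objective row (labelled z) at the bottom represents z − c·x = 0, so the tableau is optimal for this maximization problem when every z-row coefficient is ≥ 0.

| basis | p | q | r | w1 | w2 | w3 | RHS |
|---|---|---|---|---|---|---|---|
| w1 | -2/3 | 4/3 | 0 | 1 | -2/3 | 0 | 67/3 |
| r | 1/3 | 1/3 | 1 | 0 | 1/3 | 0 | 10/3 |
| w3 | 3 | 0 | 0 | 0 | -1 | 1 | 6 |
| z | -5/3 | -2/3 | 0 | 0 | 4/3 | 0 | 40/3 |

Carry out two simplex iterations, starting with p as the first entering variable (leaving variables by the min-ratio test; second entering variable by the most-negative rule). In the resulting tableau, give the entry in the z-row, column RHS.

22

Ratio test on column p — row 1: entry -2/3 ≤ 0; row 2: (10/3)/(1/3) = 10; row 3: 6/3 = 2. Minimum is 2 at row 3 (w3 leaves); pivot element 3.
Divide row 3 by 3; eliminate column p from the other rows.
Second iteration: most negative z-row entry is -2/3 in column q, so q enters.
Ratio test on column q — row 1: (71/3)/(4/3) = 71/4; row 2: (8/3)/(1/3) = 8; row 3: entry 0 ≤ 0. Minimum is 8 at row 2 (r leaves); pivot element 1/3.
Divide row 2 by 1/3; eliminate column q from the other rows.
After both pivots, the entry at the z-row, column RHS is 22.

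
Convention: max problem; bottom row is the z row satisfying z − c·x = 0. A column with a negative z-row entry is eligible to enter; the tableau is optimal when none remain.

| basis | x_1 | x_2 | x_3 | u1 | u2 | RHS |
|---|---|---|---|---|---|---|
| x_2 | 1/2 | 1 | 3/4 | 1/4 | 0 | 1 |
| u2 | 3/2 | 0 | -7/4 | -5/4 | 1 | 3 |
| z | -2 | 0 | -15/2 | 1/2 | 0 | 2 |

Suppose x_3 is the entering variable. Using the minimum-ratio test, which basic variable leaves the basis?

x_2

Column x_3 entries and ratios — x_2: 1/(3/4) = 4/3; u2: -7/4 ≤ 0, skip.
Smallest ratio is 4/3 in the row of x_2, so x_2 leaves.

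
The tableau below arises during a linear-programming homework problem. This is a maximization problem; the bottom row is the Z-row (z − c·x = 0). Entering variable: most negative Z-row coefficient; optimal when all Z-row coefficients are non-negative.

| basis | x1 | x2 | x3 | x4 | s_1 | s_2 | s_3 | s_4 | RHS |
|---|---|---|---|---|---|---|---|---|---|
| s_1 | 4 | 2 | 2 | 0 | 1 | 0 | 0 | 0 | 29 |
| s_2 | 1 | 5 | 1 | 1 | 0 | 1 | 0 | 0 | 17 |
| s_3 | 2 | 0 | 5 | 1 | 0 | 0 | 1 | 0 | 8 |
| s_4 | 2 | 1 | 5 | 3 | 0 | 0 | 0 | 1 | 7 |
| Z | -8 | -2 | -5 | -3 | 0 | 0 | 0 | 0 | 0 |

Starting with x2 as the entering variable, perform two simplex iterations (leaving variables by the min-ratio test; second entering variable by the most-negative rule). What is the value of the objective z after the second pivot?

Ratio test on column x2 — row 1: 29/2 = 29/2; row 2: 17/5 = 17/5; row 3: entry 0 ≤ 0; row 4: 7/1 = 7. Minimum is 17/5 at row 2 (s_2 leaves); pivot element 5.
Pivot on row 2; the Z-row RHS becomes 0 − (-2)·(17/5) = 34/5.
Next entering variable (most negative Z-row entry -38/5): x1.
Ratio test on column x1 — row 1: (111/5)/(18/5) = 37/6; row 2: (17/5)/(1/5) = 17; row 3: 8/2 = 4; row 4: (18/5)/(9/5) = 2. Minimum is 2 at row 4 (s_4 leaves); pivot element 9/5.
After the second pivot the Z-row RHS is 34/5 − (-38/5)·2 = 22.

22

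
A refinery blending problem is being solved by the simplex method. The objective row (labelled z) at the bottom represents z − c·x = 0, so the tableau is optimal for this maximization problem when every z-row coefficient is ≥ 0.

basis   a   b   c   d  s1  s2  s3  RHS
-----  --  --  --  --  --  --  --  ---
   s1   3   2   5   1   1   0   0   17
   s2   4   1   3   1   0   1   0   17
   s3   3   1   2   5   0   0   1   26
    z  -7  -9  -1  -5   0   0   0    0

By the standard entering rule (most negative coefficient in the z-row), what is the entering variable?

b

Negative z-row entries: a: -7, b: -9, c: -1, d: -5.
The most negative is -9 in column b, so b enters.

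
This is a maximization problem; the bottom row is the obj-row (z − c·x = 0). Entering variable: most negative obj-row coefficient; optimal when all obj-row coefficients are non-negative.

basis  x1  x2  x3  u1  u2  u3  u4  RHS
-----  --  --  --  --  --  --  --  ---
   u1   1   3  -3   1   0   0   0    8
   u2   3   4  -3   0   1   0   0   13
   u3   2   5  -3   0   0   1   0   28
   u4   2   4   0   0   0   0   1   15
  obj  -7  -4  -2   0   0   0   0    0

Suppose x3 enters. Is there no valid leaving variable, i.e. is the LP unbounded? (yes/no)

yes

Every constraint-row entry in column x3 is ≤ 0, so increasing x3 is unbounded.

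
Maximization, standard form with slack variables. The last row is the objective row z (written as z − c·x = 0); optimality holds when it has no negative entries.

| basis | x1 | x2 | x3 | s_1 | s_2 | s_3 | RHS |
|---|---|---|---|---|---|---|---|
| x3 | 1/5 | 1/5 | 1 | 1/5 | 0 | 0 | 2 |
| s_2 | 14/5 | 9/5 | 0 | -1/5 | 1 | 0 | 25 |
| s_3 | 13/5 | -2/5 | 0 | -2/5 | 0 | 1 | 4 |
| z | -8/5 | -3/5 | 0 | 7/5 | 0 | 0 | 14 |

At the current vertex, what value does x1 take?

0

x1 is not in the basis, so in the current basic feasible solution x1 = 0.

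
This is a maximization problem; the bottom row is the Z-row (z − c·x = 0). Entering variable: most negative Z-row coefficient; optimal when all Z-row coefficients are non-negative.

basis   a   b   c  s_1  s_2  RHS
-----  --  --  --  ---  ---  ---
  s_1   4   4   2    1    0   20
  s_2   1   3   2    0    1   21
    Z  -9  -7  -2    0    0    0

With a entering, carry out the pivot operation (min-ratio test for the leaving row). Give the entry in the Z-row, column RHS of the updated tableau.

Ratio test on column a — row 1: 20/4 = 5; row 2: 21/1 = 21. Minimum is 5 at row 1 (s_1 leaves); pivot element 4.
Divide row 1 by 4; eliminate column a from the other rows.
Z-row update in column RHS: 0 − (-9)·5 = 45.

45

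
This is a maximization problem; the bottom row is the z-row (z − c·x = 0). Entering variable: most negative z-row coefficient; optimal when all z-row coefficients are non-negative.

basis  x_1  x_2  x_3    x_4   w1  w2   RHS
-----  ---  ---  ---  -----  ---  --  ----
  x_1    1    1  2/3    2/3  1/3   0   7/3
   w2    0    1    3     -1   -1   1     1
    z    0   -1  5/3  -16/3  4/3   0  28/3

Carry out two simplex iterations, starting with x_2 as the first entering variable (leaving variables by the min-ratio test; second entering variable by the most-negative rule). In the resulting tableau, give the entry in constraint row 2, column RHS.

Ratio test on column x_2 — row 1: (7/3)/1 = 7/3; row 2: 1/1 = 1. Minimum is 1 at row 2 (w2 leaves); pivot element 1.
Divide row 2 by 1; eliminate column x_2 from the other rows.
Second iteration: most negative z-row entry is -19/3 in column x_4, so x_4 enters.
Ratio test on column x_4 — row 1: (4/3)/(5/3) = 4/5; row 2: entry -1 ≤ 0. Minimum is 4/5 at row 1 (x_1 leaves); pivot element 5/3.
Divide row 1 by 5/3; eliminate column x_4 from the other rows.
After both pivots, the entry at constraint row 2, column RHS is 9/5.

9/5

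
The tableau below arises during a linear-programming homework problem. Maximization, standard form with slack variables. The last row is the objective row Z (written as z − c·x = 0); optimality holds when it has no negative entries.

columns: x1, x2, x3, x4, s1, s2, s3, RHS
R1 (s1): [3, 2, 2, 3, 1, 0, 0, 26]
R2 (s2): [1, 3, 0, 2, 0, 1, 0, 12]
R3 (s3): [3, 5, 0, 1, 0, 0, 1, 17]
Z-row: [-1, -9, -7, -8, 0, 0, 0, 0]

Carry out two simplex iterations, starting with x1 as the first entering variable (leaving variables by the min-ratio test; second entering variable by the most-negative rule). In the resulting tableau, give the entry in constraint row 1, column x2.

Ratio test on column x1 — row 1: 26/3 = 26/3; row 2: 12/1 = 12; row 3: 17/3 = 17/3. Minimum is 17/3 at row 3 (s3 leaves); pivot element 3.
Divide row 3 by 3; eliminate column x1 from the other rows.
Second iteration: most negative Z-row entry is -23/3 in column x4, so x4 enters.
Ratio test on column x4 — row 1: 9/2 = 9/2; row 2: (19/3)/(5/3) = 19/5; row 3: (17/3)/(1/3) = 17. Minimum is 19/5 at row 2 (s2 leaves); pivot element 5/3.
Divide row 2 by 5/3; eliminate column x4 from the other rows.
After both pivots, the entry at constraint row 1, column x2 is -23/5.

-23/5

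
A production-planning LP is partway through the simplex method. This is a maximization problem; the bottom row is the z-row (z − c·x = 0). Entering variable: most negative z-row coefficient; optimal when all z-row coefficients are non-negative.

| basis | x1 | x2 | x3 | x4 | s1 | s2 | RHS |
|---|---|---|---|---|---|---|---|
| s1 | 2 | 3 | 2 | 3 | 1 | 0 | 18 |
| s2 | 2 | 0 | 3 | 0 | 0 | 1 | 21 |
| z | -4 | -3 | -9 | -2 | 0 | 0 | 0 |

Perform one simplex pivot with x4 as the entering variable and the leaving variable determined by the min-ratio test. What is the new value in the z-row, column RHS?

Ratio test on column x4 — row 1: 18/3 = 6; row 2: entry 0 ≤ 0. Minimum is 6 at row 1 (s1 leaves); pivot element 3.
Divide row 1 by 3; eliminate column x4 from the other rows.
z-row update in column RHS: 0 − (-2)·6 = 12.

12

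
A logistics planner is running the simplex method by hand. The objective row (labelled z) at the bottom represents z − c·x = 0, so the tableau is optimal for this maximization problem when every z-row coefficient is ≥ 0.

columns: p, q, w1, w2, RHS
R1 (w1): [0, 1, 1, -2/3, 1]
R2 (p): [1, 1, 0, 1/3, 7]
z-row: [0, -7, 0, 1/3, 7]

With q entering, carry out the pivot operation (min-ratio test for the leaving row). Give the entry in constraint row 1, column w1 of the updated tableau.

Ratio test on column q — row 1: 1/1 = 1; row 2: 7/1 = 7. Minimum is 1 at row 1 (w1 leaves); pivot element 1.
Divide row 1 by 1; eliminate column q from the other rows.
In the new row 1, the w1 entry is the old entry divided by the pivot: 1/1 = 1.

1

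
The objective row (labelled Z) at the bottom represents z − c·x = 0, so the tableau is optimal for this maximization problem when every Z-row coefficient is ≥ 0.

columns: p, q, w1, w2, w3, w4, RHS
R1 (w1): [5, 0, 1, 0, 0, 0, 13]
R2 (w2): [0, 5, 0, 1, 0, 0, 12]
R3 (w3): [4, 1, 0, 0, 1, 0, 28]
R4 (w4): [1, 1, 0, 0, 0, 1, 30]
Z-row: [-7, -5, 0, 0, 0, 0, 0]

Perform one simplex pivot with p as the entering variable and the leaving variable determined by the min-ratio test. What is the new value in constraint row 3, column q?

Ratio test on column p — row 1: 13/5 = 13/5; row 2: entry 0 ≤ 0; row 3: 28/4 = 7; row 4: 30/1 = 30. Minimum is 13/5 at row 1 (w1 leaves); pivot element 5.
Divide row 1 by 5; eliminate column p from the other rows.
Row 3 update in column q: 1 − 4·0 = 1.

1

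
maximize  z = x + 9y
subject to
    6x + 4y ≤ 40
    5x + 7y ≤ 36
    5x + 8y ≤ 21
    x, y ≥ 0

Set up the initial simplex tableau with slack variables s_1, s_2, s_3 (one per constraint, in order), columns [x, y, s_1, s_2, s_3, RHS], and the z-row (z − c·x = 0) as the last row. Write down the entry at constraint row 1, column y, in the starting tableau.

Constraint 1 has coefficient 4 on y.

4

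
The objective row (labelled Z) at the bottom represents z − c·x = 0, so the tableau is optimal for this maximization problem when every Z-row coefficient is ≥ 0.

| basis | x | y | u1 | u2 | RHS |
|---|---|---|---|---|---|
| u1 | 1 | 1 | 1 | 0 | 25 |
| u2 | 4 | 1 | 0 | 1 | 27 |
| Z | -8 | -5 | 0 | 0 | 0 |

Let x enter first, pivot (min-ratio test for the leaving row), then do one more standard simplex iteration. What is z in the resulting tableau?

127

Ratio test on column x — row 1: 25/1 = 25; row 2: 27/4 = 27/4. Minimum is 27/4 at row 2 (u2 leaves); pivot element 4.
Pivot on row 2; the Z-row RHS becomes 0 − (-8)·(27/4) = 54.
Next entering variable (most negative Z-row entry -3): y.
Ratio test on column y — row 1: (73/4)/(3/4) = 73/3; row 2: (27/4)/(1/4) = 27. Minimum is 73/3 at row 1 (u1 leaves); pivot element 3/4.
After the second pivot the Z-row RHS is 54 − (-3)·(73/3) = 127.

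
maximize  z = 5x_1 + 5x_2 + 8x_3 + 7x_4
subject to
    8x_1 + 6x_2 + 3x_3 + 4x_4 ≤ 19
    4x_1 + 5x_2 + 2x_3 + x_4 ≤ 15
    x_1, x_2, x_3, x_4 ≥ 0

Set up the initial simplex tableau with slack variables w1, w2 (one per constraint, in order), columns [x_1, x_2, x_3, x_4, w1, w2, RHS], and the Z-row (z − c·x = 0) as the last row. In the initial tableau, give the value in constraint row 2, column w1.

Slack w1 belongs to constraint 1; its column is the unit vector e_1, so the entry in row 2 is 0.

0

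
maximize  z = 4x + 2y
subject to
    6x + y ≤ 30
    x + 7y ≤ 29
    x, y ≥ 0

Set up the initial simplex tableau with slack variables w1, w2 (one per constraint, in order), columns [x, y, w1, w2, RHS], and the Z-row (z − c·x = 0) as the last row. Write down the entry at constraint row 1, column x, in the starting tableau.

6

Constraint 1 has coefficient 6 on x.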